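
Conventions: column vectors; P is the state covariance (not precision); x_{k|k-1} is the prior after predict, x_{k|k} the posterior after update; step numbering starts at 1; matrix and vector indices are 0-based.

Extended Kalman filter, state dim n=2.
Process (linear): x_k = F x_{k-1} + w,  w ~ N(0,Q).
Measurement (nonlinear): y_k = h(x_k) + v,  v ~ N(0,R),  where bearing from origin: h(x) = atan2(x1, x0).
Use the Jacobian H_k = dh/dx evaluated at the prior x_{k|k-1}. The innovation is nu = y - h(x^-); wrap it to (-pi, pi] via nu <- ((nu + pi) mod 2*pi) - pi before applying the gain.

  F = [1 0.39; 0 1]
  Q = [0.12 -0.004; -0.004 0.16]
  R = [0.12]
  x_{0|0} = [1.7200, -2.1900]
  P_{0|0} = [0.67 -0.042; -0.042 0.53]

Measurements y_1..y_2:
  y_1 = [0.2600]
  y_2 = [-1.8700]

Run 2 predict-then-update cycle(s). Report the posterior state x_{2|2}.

step 1: x^-=[0.8659, -2.1900]  P^-=[0.8379 0.1607; 0.1607 0.6900]  H_jac=[0.3949 0.1561]  S=[0.2873]  K=[1.2390; 0.5959]  nu=[1.4543]  x^+=[2.6677, -1.3234]  P^+=[0.3968 -0.0514; -0.0514 0.5880]
step 2: x^-=[2.1516, -1.3234]  P^-=[0.5662 0.1739; 0.1739 0.7480]  H_jac=[0.2074 0.3372]  S=[0.2537]  K=[0.6939; 1.1362]  nu=[-1.3186]  x^+=[1.2366, -2.8216]  P^+=[0.4440 -0.0261; -0.0261 0.4204]

x_post = [1.2366, -2.8216]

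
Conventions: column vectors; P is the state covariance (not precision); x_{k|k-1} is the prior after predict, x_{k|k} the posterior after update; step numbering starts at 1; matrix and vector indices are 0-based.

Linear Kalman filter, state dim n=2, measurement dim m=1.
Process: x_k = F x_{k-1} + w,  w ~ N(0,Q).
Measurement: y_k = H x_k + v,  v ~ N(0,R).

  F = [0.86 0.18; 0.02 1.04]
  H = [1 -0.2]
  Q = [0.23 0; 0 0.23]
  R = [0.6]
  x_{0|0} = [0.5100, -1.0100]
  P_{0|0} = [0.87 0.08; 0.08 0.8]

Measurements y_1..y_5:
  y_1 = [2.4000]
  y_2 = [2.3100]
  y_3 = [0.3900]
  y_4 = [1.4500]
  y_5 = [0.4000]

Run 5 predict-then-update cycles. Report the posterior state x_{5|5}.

step 1: x^-=[0.2568, -1.0402]  P^-=[0.9241 0.2366; 0.2366 1.0990]  S=[1.4735]  K=[0.5951; 0.0114]  nu=[1.9352]  x^+=[1.4084, -1.0182]  P^+=[0.4024 0.2266; 0.2266 1.0988]
step 2: x^-=[1.0279, -1.0307]  P^-=[0.6333 0.4161; 0.4161 1.4280]  S=[1.1240]  K=[0.4894; 0.1161]  nu=[1.0759]  x^+=[1.5545, -0.9058]  P^+=[0.3641 0.3522; 0.3522 1.4129]
step 3: x^-=[1.1738, -0.9110]  P^-=[0.6541 0.5870; 0.5870 1.7730]  S=[1.0902]  K=[0.4923; 0.2132]  nu=[-0.9660]  x^+=[0.6983, -1.1170]  P^+=[0.3899 0.4726; 0.4726 1.7234]
step 4: x^-=[0.3995, -1.1477]  P^-=[0.7205 0.7537; 0.7537 2.1138]  S=[1.1036]  K=[0.5163; 0.2999]  nu=[0.8210]  x^+=[0.8233, -0.9014]  P^+=[0.4263 0.5829; 0.5829 2.0146]
step 5: x^-=[0.5458, -0.9210]  P^-=[0.7911 0.9079; 0.9079 2.4334]  S=[1.1252]  K=[0.5416; 0.3743]  nu=[-0.3300]  x^+=[0.3671, -1.0446]  P^+=[0.4609 0.6797; 0.6797 2.2757]

x_post = [0.3671, -1.0446]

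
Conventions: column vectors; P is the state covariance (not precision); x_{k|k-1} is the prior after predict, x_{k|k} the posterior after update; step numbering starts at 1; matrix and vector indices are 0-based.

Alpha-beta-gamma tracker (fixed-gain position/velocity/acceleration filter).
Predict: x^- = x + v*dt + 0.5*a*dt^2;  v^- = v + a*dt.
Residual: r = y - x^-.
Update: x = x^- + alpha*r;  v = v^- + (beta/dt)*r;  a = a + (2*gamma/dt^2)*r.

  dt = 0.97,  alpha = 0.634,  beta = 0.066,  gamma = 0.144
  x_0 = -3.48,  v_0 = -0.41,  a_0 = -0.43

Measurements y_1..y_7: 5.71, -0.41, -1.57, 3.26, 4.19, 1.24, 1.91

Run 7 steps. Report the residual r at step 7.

step 1: x_pred=-4.0800  r=9.7900  x^+=2.1269  v^+=-0.1610  a^+=2.5666
step 2: x_pred=3.1782  r=-3.5882  x^+=0.9033  v^+=2.0845  a^+=1.4683
step 3: x_pred=3.6160  r=-5.1860  x^+=0.3281  v^+=3.1559  a^+=-0.1191
step 4: x_pred=3.3333  r=-0.0733  x^+=3.2868  v^+=3.0354  a^+=-0.1415
step 5: x_pred=6.1646  r=-1.9746  x^+=4.9127  v^+=2.7638  a^+=-0.7459
step 6: x_pred=7.2427  r=-6.0027  x^+=3.4370  v^+=1.6318  a^+=-2.5833
step 7: x_pred=3.8046  r=-1.8946  x^+=2.6034  v^+=-1.0028  a^+=-3.1632

resid = -1.8946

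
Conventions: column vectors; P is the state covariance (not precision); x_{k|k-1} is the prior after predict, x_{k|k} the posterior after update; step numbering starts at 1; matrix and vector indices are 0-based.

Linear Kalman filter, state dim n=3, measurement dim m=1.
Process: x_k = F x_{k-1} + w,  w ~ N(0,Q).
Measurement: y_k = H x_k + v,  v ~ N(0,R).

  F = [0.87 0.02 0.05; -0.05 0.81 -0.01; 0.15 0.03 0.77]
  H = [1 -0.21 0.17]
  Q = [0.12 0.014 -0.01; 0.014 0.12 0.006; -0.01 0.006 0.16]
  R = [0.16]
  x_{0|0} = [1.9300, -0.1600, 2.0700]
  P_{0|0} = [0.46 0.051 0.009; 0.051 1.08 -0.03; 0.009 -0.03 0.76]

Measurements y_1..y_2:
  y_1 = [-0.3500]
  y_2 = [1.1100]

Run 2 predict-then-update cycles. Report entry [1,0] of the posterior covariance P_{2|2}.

step 1: x^-=[1.7794, -0.2468, 1.8786]  P^-=[0.4730 0.0457 0.0870; 0.0457 0.8262 0.0100; 0.0870 0.0100 0.6231]  S=[0.6971]  K=[0.6860; -0.1809; 0.2737]  nu=[-2.5006]  x^+=[0.0641, 0.2056, 1.1941]  P^+=[0.1450 0.1322 -0.0439; 0.1322 0.8034 0.0445; -0.0439 0.0445 0.5708]
step 2: x^-=[0.1196, 0.1514, 0.9352]  P^-=[0.2324 0.1157 0.0062; 0.1157 0.6360 0.0654; 0.0062 0.0654 0.4955]  S=[0.3836]  K=[0.5452; -0.0175; 0.2001]  nu=[0.8632]  x^+=[0.5902, 0.1363, 1.1079]  P^+=[0.1184 0.1194 -0.0356; 0.1194 0.6359 0.0668; -0.0356 0.0668 0.4802]

P_post[1,0] = 0.1194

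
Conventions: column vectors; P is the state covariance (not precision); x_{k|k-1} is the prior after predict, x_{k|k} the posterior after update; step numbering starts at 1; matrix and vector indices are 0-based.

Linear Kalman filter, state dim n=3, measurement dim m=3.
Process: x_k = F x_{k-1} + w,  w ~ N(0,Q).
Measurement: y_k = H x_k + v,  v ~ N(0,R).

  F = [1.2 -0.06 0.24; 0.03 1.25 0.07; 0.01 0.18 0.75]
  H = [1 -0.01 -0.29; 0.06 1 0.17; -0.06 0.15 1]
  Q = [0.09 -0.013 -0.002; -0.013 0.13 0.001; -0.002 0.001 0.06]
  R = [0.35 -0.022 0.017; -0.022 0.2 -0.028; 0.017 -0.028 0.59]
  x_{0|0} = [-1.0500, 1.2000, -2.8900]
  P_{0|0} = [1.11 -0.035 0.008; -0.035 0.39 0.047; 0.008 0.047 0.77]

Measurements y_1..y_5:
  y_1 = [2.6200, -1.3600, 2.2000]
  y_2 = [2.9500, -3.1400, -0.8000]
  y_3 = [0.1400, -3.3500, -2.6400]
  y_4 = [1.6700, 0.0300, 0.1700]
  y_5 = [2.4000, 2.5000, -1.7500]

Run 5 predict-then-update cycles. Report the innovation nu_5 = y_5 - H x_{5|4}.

innov = [0.6840, 4.2331, -0.5845]

step 1: x^-=[-2.0256, 1.2662, -1.9620]  P^-=[1.7425 -0.0272 0.1453; -0.0272 0.7498 0.1737; 0.1453 0.1737 0.5186]  S=[2.0534 -0.0062 -0.1046; -0.0062 1.0298 0.3531; -0.1046 0.3531 1.1669]  K=[0.8326 0.0756 0.0832; -0.0383 0.7493 0.0165; 0.0187 0.1170 0.4255]  nu=[4.0893, -2.1711, 3.8505]  x^+=[1.5356, -0.4539, -0.5008]  P^+=[0.3157 -0.0391 0.0859; -0.0391 0.1591 -0.0381; 0.0859 -0.0381 0.2590]
step 2: x^-=[1.7497, -0.5564, -0.4420]  P^-=[0.6163 -0.0712 0.1159; -0.0712 0.3709 0.0156; 0.1159 0.0156 0.2017]  S=[0.9176 -0.0567 0.0273; -0.0567 0.5780 0.0851; 0.0273 0.0851 0.7943]  K=[0.6357 0.0282 0.0610; -0.0485 0.6297 0.0292; 0.0595 0.0690 0.2387]  nu=[1.0665, -2.6135, -0.1696]  x^+=[2.3436, -2.2589, -0.5993]  P^+=[0.2417 -0.0357 0.0659; -0.0357 0.1323 -0.0232; 0.0659 -0.0232 0.1473]
step 3: x^-=[2.8040, -2.7952, -0.8326]  P^-=[0.4907 -0.0662 0.0778; -0.0662 0.3312 0.0174; 0.0778 0.0174 0.1418]  S=[0.8090 -0.0622 0.0142; -0.0622 0.5366 0.0691; 0.0142 0.0691 0.7381]  K=[0.5803 0.0184 0.0392; -0.0463 0.6047 0.0405; 0.0471 0.0681 0.1820]  nu=[-2.9334, -0.5815, -1.2199]  x^+=[1.0434, -3.0603, -1.2326]  P^+=[0.2176 -0.0318 0.0503; -0.0318 0.1252 -0.0145; 0.0503 -0.0145 0.1115]
step 4: x^-=[1.1399, -3.8804, -1.4648]  P^-=[0.4442 -0.0600 0.0579; -0.0600 0.3216 0.0219; 0.0579 0.0219 0.1235]  S=[0.7724 -0.0622 0.0027; -0.0622 0.5282 0.0681; 0.0027 0.0681 0.7231]  K=[0.5555 0.0174 0.0270; -0.0421 0.5983 0.0459; 0.0334 0.0706 0.1638]  nu=[0.0665, 4.0910, 2.2853]  x^+=[1.3098, -1.3309, -0.7993]  P^+=[0.2063 -0.0289 0.0416; -0.0289 0.1228 -0.0106; 0.0416 -0.0106 0.0993]
step 5: x^-=[1.4597, -1.6802, -0.8259]  P^-=[0.4216 -0.0558 0.0484; -0.0558 0.3187 0.0243; 0.0484 0.0243 0.1175]  S=[0.7547 -0.0612 -0.0034; -0.0612 0.5262 0.0685; -0.0034 0.0685 0.7187]  K=[0.5423 0.0179 0.0213; -0.0390 0.5964 0.0480; 0.0251 0.0721 0.1578]  nu=[0.6840, 4.2331, -0.5845]  x^+=[1.8940, 0.7898, -0.5958]  P^+=[0.2004 -0.0273 0.0374; -0.0273 0.1220 -0.0090; 0.0374 -0.0090 0.0951]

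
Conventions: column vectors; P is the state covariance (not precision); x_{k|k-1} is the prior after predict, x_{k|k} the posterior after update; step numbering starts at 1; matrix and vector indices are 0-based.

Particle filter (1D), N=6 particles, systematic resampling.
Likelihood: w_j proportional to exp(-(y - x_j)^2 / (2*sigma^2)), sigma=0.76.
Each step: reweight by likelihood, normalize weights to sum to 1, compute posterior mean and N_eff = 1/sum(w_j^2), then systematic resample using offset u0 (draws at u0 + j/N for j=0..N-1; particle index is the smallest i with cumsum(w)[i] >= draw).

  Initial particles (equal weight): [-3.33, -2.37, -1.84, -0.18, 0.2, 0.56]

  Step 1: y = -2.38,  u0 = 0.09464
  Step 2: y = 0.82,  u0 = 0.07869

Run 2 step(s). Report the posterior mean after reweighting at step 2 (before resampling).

post_mean = -1.8893

step 1: w=[0.2032, 0.4437, 0.3448, 0.0067, 0.0014, 0.0002]  mean=-2.3633  Neff=2.8007  idx=[0, 1, 1, 1, 2, 2]
step 2: w=[0.0001, 0.0310, 0.0310, 0.0310, 0.4535, 0.4535]  mean=-1.8893  Neff=2.4142  idx=[3, 4, 4, 5, 5, 5]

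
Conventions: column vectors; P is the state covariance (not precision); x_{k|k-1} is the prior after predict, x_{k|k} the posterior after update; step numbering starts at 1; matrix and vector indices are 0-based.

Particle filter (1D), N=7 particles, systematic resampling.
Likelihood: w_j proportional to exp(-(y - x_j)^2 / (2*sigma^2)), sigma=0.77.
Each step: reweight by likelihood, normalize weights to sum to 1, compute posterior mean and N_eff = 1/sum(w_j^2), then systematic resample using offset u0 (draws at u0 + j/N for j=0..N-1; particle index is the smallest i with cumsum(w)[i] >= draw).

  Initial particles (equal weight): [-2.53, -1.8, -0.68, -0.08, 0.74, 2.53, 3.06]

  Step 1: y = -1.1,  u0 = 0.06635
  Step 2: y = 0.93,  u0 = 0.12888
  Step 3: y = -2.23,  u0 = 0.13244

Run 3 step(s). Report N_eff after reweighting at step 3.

step 1: w=[0.0820, 0.3041, 0.3962, 0.1912, 0.0265, 0.0000, 0.0000]  mean=-1.0200  Neff=3.4075  idx=[0, 1, 1, 2, 2, 2, 3]
step 2: w=[0.0001, 0.0024, 0.0024, 0.1471, 0.1471, 0.1471, 0.5538]  mean=-0.3533  Neff=2.6911  idx=[3, 4, 5, 6, 6, 6, 6]
step 3: w=[0.2766, 0.2766, 0.2766, 0.0425, 0.0425, 0.0425, 0.0425]  mean=-0.5779  Neff=4.2233  idx=[0, 0, 1, 2, 2, 3, 6]

N_eff = 4.2233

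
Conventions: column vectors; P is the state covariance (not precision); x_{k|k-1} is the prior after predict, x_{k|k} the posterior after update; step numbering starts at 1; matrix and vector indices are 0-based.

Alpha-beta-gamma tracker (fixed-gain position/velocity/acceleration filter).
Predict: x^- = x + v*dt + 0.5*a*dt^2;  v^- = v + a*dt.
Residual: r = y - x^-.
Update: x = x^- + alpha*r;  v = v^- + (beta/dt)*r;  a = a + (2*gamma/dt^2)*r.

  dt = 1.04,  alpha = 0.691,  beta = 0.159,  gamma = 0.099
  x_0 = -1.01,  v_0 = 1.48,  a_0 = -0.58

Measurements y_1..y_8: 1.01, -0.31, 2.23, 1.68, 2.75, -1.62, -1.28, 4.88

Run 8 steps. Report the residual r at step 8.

resid = 8.0487

step 1: x_pred=0.2155  r=0.7945  x^+=0.7645  v^+=0.9983  a^+=-0.4346
step 2: x_pred=1.5677  r=-1.8777  x^+=0.2702  v^+=0.2592  a^+=-0.7783
step 3: x_pred=0.1189  r=2.1111  x^+=1.5777  v^+=-0.2274  a^+=-0.3918
step 4: x_pred=1.1292  r=0.5508  x^+=1.5098  v^+=-0.5507  a^+=-0.2910
step 5: x_pred=0.7797  r=1.9703  x^+=2.1412  v^+=-0.5522  a^+=0.0697
step 6: x_pred=1.6046  r=-3.2246  x^+=-0.6236  v^+=-0.9727  a^+=-0.5206
step 7: x_pred=-1.9167  r=0.6367  x^+=-1.4768  v^+=-1.4168  a^+=-0.4041
step 8: x_pred=-3.1687  r=8.0487  x^+=2.3929  v^+=-0.6065  a^+=1.0694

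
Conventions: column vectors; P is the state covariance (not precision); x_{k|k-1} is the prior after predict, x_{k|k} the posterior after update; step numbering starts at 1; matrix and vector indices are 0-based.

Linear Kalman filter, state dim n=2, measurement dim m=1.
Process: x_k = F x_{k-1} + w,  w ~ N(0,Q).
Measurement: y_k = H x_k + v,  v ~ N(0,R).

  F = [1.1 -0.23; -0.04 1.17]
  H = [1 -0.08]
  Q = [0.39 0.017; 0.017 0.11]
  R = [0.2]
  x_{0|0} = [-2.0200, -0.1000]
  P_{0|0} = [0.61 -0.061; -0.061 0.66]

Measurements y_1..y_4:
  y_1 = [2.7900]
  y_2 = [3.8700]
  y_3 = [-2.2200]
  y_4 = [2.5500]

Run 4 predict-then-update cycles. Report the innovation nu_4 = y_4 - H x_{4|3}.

innov = [3.5444]

step 1: x^-=[-2.1990, -0.0362]  P^-=[1.1939 -0.2665; -0.2665 1.0202]  S=[1.4431]  K=[0.8421; -0.2412]  nu=[4.9861]  x^+=[1.9998, -1.2391]  P^+=[0.1706 0.0266; 0.0266 0.9362]
step 2: x^-=[2.4848, -1.5297]  P^-=[0.6324 -0.2079; -0.2079 1.3893]  S=[0.8746]  K=[0.7421; -0.3648]  nu=[1.2628]  x^+=[3.4220, -1.9904]  P^+=[0.1507 0.0289; 0.0289 1.2729]
step 3: x^-=[4.2220, -2.4656]  P^-=[0.6251 -0.2947; -0.2947 1.8500]  S=[0.8841]  K=[0.7337; -0.5008]  nu=[-6.6392]  x^+=[-0.6494, 0.8592]  P^+=[0.1492 0.0301; 0.0301 1.6283]
step 4: x^-=[-0.9119, 1.0312]  P^-=[0.6414 -0.3887; -0.3887 2.3364]  S=[0.9185]  K=[0.7321; -0.6267]  nu=[3.5444]  x^+=[1.6830, -1.1900]  P^+=[0.1490 0.0327; 0.0327 1.9757]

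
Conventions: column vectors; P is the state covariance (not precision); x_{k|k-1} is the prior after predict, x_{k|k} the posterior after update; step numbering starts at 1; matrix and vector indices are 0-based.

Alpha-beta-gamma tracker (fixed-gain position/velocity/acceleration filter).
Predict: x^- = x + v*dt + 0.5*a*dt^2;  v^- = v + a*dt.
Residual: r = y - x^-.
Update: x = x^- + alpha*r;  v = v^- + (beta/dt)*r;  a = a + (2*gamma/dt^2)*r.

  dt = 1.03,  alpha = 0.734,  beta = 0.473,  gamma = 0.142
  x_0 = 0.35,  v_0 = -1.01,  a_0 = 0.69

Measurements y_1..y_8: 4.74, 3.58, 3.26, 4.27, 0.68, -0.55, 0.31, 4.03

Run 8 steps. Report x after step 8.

step 1: x_pred=-0.3243  r=5.0643  x^+=3.3929  v^+=2.0263  a^+=2.0457
step 2: x_pred=6.5652  r=-2.9852  x^+=4.3741  v^+=2.7625  a^+=1.2466
step 3: x_pred=7.8807  r=-4.6207  x^+=4.4891  v^+=1.9246  a^+=0.0096
step 4: x_pred=6.4765  r=-2.2065  x^+=4.8569  v^+=0.9212  a^+=-0.5811
step 5: x_pred=5.4975  r=-4.8175  x^+=1.9615  v^+=-1.8896  a^+=-1.8707
step 6: x_pred=-0.9772  r=0.4272  x^+=-0.6636  v^+=-3.6203  a^+=-1.7564
step 7: x_pred=-5.3242  r=5.6342  x^+=-1.1887  v^+=-2.8420  a^+=-0.2481
step 8: x_pred=-4.2475  r=8.2775  x^+=1.8282  v^+=0.7037  a^+=1.9678

x_post = 1.8282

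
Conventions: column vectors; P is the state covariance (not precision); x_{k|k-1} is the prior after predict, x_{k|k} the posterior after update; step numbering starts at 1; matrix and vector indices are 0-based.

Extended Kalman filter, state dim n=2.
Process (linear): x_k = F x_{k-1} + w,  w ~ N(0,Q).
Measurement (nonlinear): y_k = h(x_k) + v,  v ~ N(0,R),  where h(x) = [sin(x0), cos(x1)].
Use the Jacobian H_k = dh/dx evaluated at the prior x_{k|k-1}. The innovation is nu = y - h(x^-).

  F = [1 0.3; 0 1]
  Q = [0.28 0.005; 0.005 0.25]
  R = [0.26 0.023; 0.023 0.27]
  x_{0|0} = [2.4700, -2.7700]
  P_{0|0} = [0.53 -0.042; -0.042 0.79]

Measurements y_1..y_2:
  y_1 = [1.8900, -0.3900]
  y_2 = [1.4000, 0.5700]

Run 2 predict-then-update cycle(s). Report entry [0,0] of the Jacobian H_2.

step 1: x^-=[1.6390, -2.7700]  P^-=[0.8559 0.2000; 0.2000 1.0400]  H_jac=[-0.0682 0.0000; 0.0000 0.3631]  S=[0.2640 0.0181; 0.0181 0.4071]  K=[-0.2339 0.1887; -0.1154 0.9327]  nu=[0.8923, 0.5418]  x^+=[1.5326, -2.3677]  P^+=[0.8286 0.1255; 0.1255 0.6862]
step 2: x^-=[0.8222, -2.3677]  P^-=[1.2456 0.3364; 0.3364 0.9362]  H_jac=[0.6806 0.0000; 0.0000 0.6989]  S=[0.8370 0.1830; 0.1830 0.7273]  K=[0.9971 0.0724; 0.0813 0.8792]  nu=[0.6673, 1.2852]  x^+=[1.5806, -1.1835]  P^+=[0.3834 0.0608; 0.0608 0.3423]

H_jac[0,0] = 0.6806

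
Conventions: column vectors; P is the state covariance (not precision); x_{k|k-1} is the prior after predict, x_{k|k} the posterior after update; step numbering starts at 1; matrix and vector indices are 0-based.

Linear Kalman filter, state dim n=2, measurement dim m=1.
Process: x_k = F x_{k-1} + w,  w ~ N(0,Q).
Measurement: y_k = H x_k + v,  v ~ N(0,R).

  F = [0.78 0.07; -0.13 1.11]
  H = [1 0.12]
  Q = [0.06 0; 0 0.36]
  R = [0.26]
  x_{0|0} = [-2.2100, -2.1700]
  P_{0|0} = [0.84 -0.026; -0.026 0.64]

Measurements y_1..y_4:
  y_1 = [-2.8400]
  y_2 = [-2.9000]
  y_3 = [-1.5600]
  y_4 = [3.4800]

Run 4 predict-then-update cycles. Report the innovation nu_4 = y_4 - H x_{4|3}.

innov = [5.1749]

step 1: x^-=[-1.8757, -2.1214]  P^-=[0.5714 -0.0577; -0.0577 1.1702]  S=[0.8344]  K=[0.6765; 0.0991]  nu=[-0.7097]  x^+=[-2.3558, -2.1918]  P^+=[0.1895 -0.1137; -0.1137 1.1620]
step 2: x^-=[-1.9910, -2.1266]  P^-=[0.1686 -0.0263; -0.0263 1.8278]  S=[0.4486]  K=[0.3688; 0.4303]  nu=[-0.6538]  x^+=[-2.2321, -2.4079]  P^+=[0.1076 -0.0975; -0.0975 1.7447]
step 3: x^-=[-1.9096, -2.3826]  P^-=[0.1234 0.0411; 0.0411 2.5396]  S=[0.4298]  K=[0.2985; 0.8048]  nu=[0.6355]  x^+=[-1.7199, -1.8712]  P^+=[0.0851 -0.0621; -0.0621 2.2613]
step 4: x^-=[-1.4725, -1.8534]  P^-=[0.1160 0.1139; 0.1139 3.1655]  S=[0.4490]  K=[0.2889; 1.0997]  nu=[5.1749]  x^+=[0.0226, 3.8374]  P^+=[0.0786 -0.0288; -0.0288 2.6225]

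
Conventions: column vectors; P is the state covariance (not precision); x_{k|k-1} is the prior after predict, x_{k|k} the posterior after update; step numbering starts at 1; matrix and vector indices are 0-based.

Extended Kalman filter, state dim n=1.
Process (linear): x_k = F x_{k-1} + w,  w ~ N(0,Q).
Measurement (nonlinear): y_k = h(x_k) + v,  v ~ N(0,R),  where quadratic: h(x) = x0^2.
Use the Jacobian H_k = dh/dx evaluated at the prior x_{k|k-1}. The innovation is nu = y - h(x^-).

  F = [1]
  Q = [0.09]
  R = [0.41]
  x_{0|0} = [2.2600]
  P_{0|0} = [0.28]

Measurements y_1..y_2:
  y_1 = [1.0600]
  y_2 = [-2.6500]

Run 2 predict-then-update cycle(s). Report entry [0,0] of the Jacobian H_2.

H_jac[0,0] = 2.8212

step 1: x^-=[2.2600]  P^-=[0.3700]  H_jac=[4.5200]  S=[7.9692]  K=[0.2099]  nu=[-4.0476]  x^+=[1.4106]  P^+=[0.0190]
step 2: x^-=[1.4106]  P^-=[0.1090]  H_jac=[2.8212]  S=[1.2778]  K=[0.2407]  nu=[-4.6397]  x^+=[0.2937]  P^+=[0.0350]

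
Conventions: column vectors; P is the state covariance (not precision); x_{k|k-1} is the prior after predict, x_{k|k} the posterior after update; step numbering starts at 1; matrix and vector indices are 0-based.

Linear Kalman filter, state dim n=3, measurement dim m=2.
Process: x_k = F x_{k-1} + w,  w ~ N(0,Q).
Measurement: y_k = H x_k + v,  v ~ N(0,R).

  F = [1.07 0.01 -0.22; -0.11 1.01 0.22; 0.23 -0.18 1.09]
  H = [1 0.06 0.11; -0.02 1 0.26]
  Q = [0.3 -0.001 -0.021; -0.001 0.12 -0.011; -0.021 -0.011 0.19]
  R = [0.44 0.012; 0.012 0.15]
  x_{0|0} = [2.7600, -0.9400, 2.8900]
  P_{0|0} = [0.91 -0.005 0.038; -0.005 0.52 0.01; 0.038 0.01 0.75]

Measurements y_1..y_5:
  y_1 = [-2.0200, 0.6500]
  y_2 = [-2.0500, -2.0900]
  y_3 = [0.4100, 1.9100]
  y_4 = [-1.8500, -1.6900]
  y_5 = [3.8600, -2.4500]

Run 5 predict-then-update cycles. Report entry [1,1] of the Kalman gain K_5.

step 1: x^-=[2.3080, -0.6172, 3.9541]  P^-=[1.3602 -0.1369 0.0660; -0.1369 0.7015 0.0580; 0.0660 0.0580 1.1616]  S=[1.8156 -0.0523; -0.0523 0.9655]  K=[0.7454 -0.1118; -0.0273 0.7435; 0.1195 0.3780]  nu=[-4.7259, 0.2853]  x^+=[-1.2466, -0.2762, 3.4970]  P^+=[0.3306 0.0094 -0.0409; 0.0094 0.1643 -0.2033; -0.0409 -0.2033 1.0024]
step 2: x^-=[-2.1060, 0.6275, 3.5747]  P^-=[0.7474 -0.0425 -0.2381; -0.0425 0.2496 -0.0194; -0.2381 -0.0194 1.4623]  S=[1.1482 -0.0524; -0.0524 0.4928]  K=[0.6178 -0.1764; -0.0031 0.4976; -0.0346 0.7380]  nu=[-0.3749, -3.6891]  x^+=[-1.6867, -1.2071, 0.8650]  P^+=[0.2823 0.0191 -0.1251; 0.0191 0.1274 -0.2016; -0.1251 -0.2016 1.1898]
step 3: x^-=[-2.0071, -0.8433, 0.7721]  P^-=[0.7411 -0.0580 -0.3905; -0.0580 0.2232 0.0436; -0.3905 0.0436 1.6374]  S=[1.1094 -0.0957; -0.0957 0.5132]  K=[0.6066 -0.2266; 0.0038 0.4599; -0.1088 0.9094]  nu=[2.3828, 2.5124]  x^+=[-1.1311, 0.3213, 2.7976]  P^+=[0.2802 0.0195 -0.1564; 0.0195 0.1149 -0.1751; -0.1564 -0.1751 1.1809]
step 4: x^-=[-1.8225, 1.0644, 2.7314]  P^-=[0.7528 -0.0709 -0.4224; -0.0709 0.2232 0.0742; -0.4224 0.0742 1.6003]  S=[1.1125 -0.1143; -0.1143 0.5275]  K=[0.6064 -0.2398; 0.0032 0.4631; -0.1231 0.9187]  nu=[-0.3918, -3.5010]  x^+=[-1.2206, -0.5582, -0.4367]  P^+=[0.2801 0.0175 -0.1561; 0.0175 0.1104 -0.1560; -0.1561 -0.1560 1.1124]
step 5: x^-=[-1.2155, -0.5256, -0.6562]  P^-=[0.7491 -0.0740 -0.4044; -0.0740 0.2242 0.0782; -0.4044 0.0782 1.5115]  S=[1.1113 -0.1146; -0.1146 0.5245]  K=[0.6055 -0.2378; 0.0017 0.4694; -0.1185 0.8879]  nu=[5.1792, -1.7781]  x^+=[2.3431, -1.3515, -2.8486]  P^+=[0.2790 0.0159 -0.1491; 0.0159 0.1088 -0.1464; -0.1491 -0.1464 1.0582]

K[1,1] = 0.4694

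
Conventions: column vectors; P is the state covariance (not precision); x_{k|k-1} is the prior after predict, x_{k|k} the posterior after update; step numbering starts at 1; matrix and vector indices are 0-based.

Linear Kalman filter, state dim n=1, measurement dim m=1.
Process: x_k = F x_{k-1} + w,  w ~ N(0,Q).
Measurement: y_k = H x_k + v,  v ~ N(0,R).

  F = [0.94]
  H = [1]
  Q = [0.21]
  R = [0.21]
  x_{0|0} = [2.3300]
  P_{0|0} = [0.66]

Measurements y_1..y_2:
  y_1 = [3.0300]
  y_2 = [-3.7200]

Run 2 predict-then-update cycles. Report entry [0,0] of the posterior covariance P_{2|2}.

P_post[0,0] = 0.1322

step 1: x^-=[2.1902]  P^-=[0.7932]  S=[1.0032]  K=[0.7907]  nu=[0.8398]  x^+=[2.8542]  P^+=[0.1660]
step 2: x^-=[2.6829]  P^-=[0.3567]  S=[0.5667]  K=[0.6294]  nu=[-6.4029]  x^+=[-1.3473]  P^+=[0.1322]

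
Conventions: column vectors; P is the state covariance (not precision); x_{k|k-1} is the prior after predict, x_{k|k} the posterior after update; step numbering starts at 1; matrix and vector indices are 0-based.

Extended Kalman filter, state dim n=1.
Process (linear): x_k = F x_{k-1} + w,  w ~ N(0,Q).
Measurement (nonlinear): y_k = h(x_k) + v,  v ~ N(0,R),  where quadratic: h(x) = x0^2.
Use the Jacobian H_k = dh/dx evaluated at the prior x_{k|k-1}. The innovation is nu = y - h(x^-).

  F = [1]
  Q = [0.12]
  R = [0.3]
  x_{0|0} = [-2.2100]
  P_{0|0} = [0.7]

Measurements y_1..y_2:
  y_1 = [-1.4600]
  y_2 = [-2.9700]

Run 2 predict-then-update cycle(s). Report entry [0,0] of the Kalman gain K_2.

step 1: x^-=[-2.2100]  P^-=[0.8200]  H_jac=[-4.4200]  S=[16.3198]  K=[-0.2221]  nu=[-6.3441]  x^+=[-0.8011]  P^+=[0.0151]
step 2: x^-=[-0.8011]  P^-=[0.1351]  H_jac=[-1.6021]  S=[0.6467]  K=[-0.3346]  nu=[-3.6117]  x^+=[0.4075]  P^+=[0.0627]

K[0,0] = -0.3346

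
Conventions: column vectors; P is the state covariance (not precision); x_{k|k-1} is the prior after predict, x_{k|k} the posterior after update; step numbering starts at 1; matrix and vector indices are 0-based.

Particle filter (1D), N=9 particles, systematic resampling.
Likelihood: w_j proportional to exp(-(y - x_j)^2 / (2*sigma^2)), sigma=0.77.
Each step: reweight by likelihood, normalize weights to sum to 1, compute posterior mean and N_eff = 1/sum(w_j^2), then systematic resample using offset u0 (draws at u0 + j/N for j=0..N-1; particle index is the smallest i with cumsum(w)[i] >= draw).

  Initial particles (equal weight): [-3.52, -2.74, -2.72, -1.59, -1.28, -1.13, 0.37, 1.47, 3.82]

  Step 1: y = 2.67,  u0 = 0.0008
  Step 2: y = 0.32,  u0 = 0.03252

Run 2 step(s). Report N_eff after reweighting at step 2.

step 1: w=[0.0000, 0.0000, 0.0000, 0.0000, 0.0000, 0.0000, 0.0182, 0.4666, 0.5152]  mean=2.6608  Neff=2.0682  idx=[6, 7, 7, 7, 7, 8, 8, 8, 8]
step 2: w=[0.4321, 0.1420, 0.1420, 0.1420, 0.1420, 0.0000, 0.0000, 0.0000, 0.0000]  mean=0.9948  Neff=3.7407  idx=[0, 0, 0, 0, 1, 2, 2, 3, 4]

N_eff = 3.7407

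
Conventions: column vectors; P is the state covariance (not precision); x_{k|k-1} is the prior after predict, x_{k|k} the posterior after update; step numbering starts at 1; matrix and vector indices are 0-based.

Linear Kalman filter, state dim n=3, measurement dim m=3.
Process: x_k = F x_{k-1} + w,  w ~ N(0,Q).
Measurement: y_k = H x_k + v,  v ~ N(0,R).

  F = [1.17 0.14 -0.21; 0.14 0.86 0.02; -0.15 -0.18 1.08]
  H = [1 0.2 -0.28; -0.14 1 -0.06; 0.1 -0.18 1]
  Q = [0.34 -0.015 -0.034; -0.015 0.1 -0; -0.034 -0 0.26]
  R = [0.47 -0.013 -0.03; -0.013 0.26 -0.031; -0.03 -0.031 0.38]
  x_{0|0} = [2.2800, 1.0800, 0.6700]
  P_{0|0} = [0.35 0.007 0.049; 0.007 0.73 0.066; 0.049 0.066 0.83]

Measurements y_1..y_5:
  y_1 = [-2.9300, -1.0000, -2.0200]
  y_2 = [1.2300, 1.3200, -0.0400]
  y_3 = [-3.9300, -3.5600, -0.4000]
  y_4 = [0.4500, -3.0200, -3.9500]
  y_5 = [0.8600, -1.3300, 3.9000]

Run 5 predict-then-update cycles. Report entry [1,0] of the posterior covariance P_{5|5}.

step 1: x^-=[2.6781, 1.2614, 0.1872]  P^-=[0.8444 0.1219 -0.2278; 0.1219 0.6513 -0.0352; -0.2278 -0.0352 1.2185]  S=[1.6162 0.1530 -0.5599; 0.1530 0.8985 -0.2202; -0.5599 -0.2202 1.5908]  K=[0.6193 -0.0602 0.1057; 0.1126 0.7010 0.0485; -0.1138 0.1136 0.7313]  nu=[-5.8080, -1.8752, -2.2480]  x^+=[-1.0436, -0.8158, -1.0089]  P^+=[0.2854 0.0128 -0.0028; 0.0128 0.1826 0.0249; -0.0028 0.0249 0.2826]
step 2: x^-=[-1.1234, -0.8678, -0.7862]  P^-=[0.7508 0.0612 -0.1546; 0.0612 0.2447 -0.0075; -0.1546 -0.0075 0.5938]  S=[1.3890 0.0057 -0.2919; 0.0057 0.5027 -0.0985; -0.2919 -0.0985 0.9588]  K=[0.5978 -0.0597 0.0815; 0.0846 0.4749 0.0272; -0.1108 0.0719 0.5782]  nu=[2.3068, 1.9834, 0.7024]  x^+=[0.1946, 0.2883, -0.4933]  P^+=[0.2740 0.0119 -0.0104; 0.0119 0.1241 0.0142; -0.0104 0.0142 0.2244]
step 3: x^-=[0.3717, 0.2653, -0.6138]  P^-=[0.7356 0.0537 -0.1496; 0.0537 0.2005 -0.0103; -0.1496 -0.0103 0.5304]  S=[1.3616 -0.0087 -0.2688; -0.0087 0.4606 -0.0911; -0.2688 -0.0911 0.8961]  K=[0.5935 -0.0614 0.0761; 0.0778 0.4260 0.0208; -0.1115 0.0606 0.5500]  nu=[-4.5266, -3.8101, 0.2244]  x^+=[-2.0641, -1.7054, -0.2165]  P^+=[0.2718 0.0113 -0.0121; 0.0113 0.1114 0.0113; -0.0121 0.0113 0.2137]
step 4: x^-=[-2.6083, -1.7599, 0.3827]  P^-=[0.7327 0.0517 -0.1492; 0.0517 0.1908 -0.0114; -0.1492 -0.0114 0.5191]  S=[1.3565 -0.0120 -0.2651; -0.0120 0.4514 -0.0901; -0.2651 -0.0901 0.8851]  K=[0.5926 -0.0622 0.0749; 0.0760 0.4140 0.0190; -0.1119 0.0576 0.5444]  nu=[3.5174, -1.6023, -4.3887]  x^+=[-0.7528, -2.2394, -2.4922]  P^+=[0.2714 0.0110 -0.0125; 0.0110 0.1082 0.0105; -0.0125 0.0105 0.2116]
step 5: x^-=[-0.6710, -2.0811, -2.1756]  P^-=[0.7321 0.0511 -0.1492; 0.0511 0.1884 -0.0117; -0.1492 -0.0117 0.5170]  S=[1.3555 -0.0129 -0.2644; -0.0129 0.4492 -0.0899; -0.2644 -0.0899 0.8830]  K=[0.5924 -0.0625 0.0746; 0.0755 0.4109 0.0185; -0.1121 0.0568 0.5432]  nu=[1.3380, 0.5267, 5.7681]  x^+=[0.5193, -1.6570, 0.8378]  P^+=[0.2713 0.0110 -0.0126; 0.0110 0.1074 0.0103; -0.0126 0.0103 0.2111]

P_post[1,0] = 0.0110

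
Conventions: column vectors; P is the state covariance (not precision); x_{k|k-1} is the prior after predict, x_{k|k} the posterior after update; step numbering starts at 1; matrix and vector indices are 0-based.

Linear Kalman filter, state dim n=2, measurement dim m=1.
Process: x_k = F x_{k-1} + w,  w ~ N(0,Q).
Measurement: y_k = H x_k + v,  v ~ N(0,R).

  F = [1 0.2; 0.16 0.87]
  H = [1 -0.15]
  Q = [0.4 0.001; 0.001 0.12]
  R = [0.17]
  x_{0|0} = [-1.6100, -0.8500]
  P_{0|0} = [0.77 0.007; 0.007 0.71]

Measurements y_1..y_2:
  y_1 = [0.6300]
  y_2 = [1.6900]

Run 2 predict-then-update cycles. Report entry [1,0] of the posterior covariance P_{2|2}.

P_post[1,0] = 0.1284

step 1: x^-=[-1.7800, -0.9971]  P^-=[1.2012 0.2541; 0.2541 0.6791]  S=[1.3103]  K=[0.8877; 0.1162]  nu=[2.2604]  x^+=[0.2265, -0.7345]  P^+=[0.1687 0.1190; 0.1190 0.6614]
step 2: x^-=[0.0796, -0.6028]  P^-=[0.6428 0.2504; 0.2504 0.6580]  S=[0.7525]  K=[0.8043; 0.2016]  nu=[1.5199]  x^+=[1.3021, -0.2964]  P^+=[0.1560 0.1284; 0.1284 0.6275]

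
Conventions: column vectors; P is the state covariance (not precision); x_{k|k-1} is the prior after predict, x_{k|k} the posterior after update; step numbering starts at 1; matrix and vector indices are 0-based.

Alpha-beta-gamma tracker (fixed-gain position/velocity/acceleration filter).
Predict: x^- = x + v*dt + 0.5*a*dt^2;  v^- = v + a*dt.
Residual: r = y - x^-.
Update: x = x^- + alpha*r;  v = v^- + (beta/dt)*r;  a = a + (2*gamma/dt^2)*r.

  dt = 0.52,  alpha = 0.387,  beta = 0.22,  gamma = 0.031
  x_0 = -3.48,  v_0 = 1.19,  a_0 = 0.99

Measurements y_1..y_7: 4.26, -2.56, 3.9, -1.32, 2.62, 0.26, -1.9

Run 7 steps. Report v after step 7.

v_post = -3.0231

step 1: x_pred=-2.7274  r=6.9874  x^+=-0.0232  v^+=4.6610  a^+=2.5921
step 2: x_pred=2.7509  r=-5.3109  x^+=0.6956  v^+=3.7620  a^+=1.3744
step 3: x_pred=2.8376  r=1.0624  x^+=3.2488  v^+=4.9261  a^+=1.6180
step 4: x_pred=6.0291  r=-7.3491  x^+=3.1850  v^+=2.6582  a^+=-0.0671
step 5: x_pred=4.5582  r=-1.9382  x^+=3.8081  v^+=1.8033  a^+=-0.5115
step 6: x_pred=4.6767  r=-4.4167  x^+=2.9674  v^+=-0.3313  a^+=-1.5242
step 7: x_pred=2.5891  r=-4.4891  x^+=0.8518  v^+=-3.0231  a^+=-2.5535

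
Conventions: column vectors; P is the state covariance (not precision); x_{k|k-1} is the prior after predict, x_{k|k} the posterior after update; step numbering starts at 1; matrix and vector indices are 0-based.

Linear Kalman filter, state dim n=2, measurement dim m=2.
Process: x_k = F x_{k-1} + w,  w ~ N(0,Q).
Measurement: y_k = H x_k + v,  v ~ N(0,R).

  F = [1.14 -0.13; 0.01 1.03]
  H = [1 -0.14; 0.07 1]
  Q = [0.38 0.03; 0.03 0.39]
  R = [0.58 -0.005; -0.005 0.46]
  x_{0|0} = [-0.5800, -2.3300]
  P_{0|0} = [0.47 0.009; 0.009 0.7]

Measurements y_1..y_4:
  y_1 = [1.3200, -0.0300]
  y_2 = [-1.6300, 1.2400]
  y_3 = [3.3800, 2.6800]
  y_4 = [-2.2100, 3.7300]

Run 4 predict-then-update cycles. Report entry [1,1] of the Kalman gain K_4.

K[1,1] = 0.5929

step 1: x^-=[-0.3583, -2.4057]  P^-=[1.0000 -0.0478; -0.0478 1.1329]  S=[1.6156 -0.1409; -0.1409 1.5911]  K=[0.6292 0.0697; -0.0663 0.7040]  nu=[1.3415, 2.4008]  x^+=[0.6530, -0.8045]  P^+=[0.3650 0.0034; 0.0034 0.3240]
step 2: x^-=[0.8490, -0.8221]  P^-=[0.8589 -0.0053; -0.0053 0.7338]  S=[1.4548 -0.0528; -0.0528 1.1973]  K=[0.5935 0.0720; -0.0521 0.6103]  nu=[-2.5941, 2.0026]  x^+=[-0.5465, 0.5352]  P^+=[0.3447 0.0060; 0.0060 0.2806]
step 3: x^-=[-0.6925, 0.5458]  P^-=[0.8310 0.0034; 0.0034 0.6878]  S=[1.4235 -0.0397; -0.0397 1.1524]  K=[0.5855 0.0736; -0.0486 0.5954]  nu=[4.1490, 2.1827]  x^+=[1.8973, 1.6436]  P^+=[0.3402 0.0071; 0.0071 0.2736]
step 4: x^-=[1.9492, 1.7119]  P^-=[0.8246 0.0056; 0.0056 0.6805]  S=[1.4164 -0.0370; -0.0370 1.1453]  K=[0.5836 0.0741; -0.0478 0.5929]  nu=[-3.9196, 1.8816]  x^+=[-0.1987, 3.0150]  P^+=[0.3392 0.0074; 0.0074 0.2725]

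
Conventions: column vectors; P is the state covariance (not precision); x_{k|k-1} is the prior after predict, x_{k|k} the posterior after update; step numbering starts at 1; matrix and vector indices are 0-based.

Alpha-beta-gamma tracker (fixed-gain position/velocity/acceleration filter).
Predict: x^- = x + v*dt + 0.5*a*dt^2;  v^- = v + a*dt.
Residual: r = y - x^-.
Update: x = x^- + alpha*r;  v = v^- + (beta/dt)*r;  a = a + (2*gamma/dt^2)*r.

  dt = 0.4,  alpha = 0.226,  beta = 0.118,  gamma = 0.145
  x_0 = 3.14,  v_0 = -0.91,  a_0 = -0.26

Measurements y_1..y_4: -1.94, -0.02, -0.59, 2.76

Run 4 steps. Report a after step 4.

step 1: x_pred=2.7552  r=-4.6952  x^+=1.6941  v^+=-2.3991  a^+=-8.7700
step 2: x_pred=0.0328  r=-0.0528  x^+=0.0209  v^+=-5.9227  a^+=-8.8658
step 3: x_pred=-3.0574  r=2.4674  x^+=-2.4998  v^+=-8.7411  a^+=-4.3936
step 4: x_pred=-6.3477  r=9.1077  x^+=-4.2894  v^+=-7.8118  a^+=12.1142

a_post = 12.1142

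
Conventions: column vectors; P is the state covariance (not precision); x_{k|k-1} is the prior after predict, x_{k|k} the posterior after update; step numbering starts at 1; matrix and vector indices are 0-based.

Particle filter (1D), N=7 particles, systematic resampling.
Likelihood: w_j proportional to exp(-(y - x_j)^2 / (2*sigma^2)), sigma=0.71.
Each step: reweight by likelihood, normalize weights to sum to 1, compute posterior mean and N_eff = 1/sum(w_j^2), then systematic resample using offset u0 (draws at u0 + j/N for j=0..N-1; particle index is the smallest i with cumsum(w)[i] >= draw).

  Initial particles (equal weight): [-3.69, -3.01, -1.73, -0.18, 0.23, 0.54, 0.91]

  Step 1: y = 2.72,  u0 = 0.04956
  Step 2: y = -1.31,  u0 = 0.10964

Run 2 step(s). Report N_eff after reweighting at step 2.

step 1: w=[0.0000, 0.0000, 0.0000, 0.0048, 0.0426, 0.1789, 0.7738]  mean=0.8097  Neff=1.5809  idx=[5, 5, 6, 6, 6, 6, 6]
step 2: w=[0.3202, 0.3202, 0.0719, 0.0719, 0.0719, 0.0719, 0.0719]  mean=0.6730  Neff=4.3300  idx=[0, 0, 1, 1, 2, 4, 6]

N_eff = 4.3300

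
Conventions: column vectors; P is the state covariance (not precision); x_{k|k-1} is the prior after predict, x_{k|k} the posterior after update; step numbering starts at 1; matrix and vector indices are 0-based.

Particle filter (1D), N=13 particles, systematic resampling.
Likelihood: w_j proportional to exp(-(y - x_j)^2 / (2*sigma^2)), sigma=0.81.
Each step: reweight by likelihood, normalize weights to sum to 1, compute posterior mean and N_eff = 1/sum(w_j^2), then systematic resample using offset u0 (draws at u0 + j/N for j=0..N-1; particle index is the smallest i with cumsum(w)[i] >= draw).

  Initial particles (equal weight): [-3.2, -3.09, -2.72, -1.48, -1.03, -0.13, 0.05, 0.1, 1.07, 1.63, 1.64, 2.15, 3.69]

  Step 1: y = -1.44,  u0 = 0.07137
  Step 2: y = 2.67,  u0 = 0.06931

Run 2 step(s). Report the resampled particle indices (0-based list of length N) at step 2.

step 1: w=[0.0313, 0.0417, 0.0952, 0.3314, 0.2919, 0.0897, 0.0611, 0.0544, 0.0027, 0.0003, 0.0002, 0.0000, 0.0000]  mean=-1.2784  Neff=4.5132  idx=[1, 2, 3, 3, 3, 3, 4, 4, 4, 4, 5, 6, 7]
step 2: w=[0.0000, 0.0000, 0.0001, 0.0001, 0.0001, 0.0001, 0.0020, 0.0020, 0.0020, 0.0020, 0.1750, 0.3680, 0.4484]  mean=0.0313  Neff=2.7240  idx=[10, 10, 11, 11, 11, 11, 11, 12, 12, 12, 12, 12, 12]

resampled_idx = [10, 10, 11, 11, 11, 11, 11, 12, 12, 12, 12, 12, 12]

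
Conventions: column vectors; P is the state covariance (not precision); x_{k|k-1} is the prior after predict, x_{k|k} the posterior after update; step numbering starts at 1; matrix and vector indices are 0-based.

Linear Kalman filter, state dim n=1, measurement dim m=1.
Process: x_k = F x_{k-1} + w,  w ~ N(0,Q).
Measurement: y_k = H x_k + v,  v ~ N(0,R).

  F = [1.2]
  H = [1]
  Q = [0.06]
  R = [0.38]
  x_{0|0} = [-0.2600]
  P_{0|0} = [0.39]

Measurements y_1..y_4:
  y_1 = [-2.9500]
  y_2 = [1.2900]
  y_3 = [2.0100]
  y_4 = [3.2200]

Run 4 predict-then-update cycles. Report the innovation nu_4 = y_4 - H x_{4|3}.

innov = [2.4439]

step 1: x^-=[-0.3120]  P^-=[0.6216]  S=[1.0016]  K=[0.6206]  nu=[-2.6380]  x^+=[-1.9492]  P^+=[0.2358]
step 2: x^-=[-2.3390]  P^-=[0.3996]  S=[0.7796]  K=[0.5126]  nu=[3.6290]  x^+=[-0.4789]  P^+=[0.1948]
step 3: x^-=[-0.5747]  P^-=[0.3405]  S=[0.7205]  K=[0.4726]  nu=[2.5847]  x^+=[0.6468]  P^+=[0.1796]
step 4: x^-=[0.7761]  P^-=[0.3186]  S=[0.6986]  K=[0.4560]  nu=[2.4439]  x^+=[1.8907]  P^+=[0.1733]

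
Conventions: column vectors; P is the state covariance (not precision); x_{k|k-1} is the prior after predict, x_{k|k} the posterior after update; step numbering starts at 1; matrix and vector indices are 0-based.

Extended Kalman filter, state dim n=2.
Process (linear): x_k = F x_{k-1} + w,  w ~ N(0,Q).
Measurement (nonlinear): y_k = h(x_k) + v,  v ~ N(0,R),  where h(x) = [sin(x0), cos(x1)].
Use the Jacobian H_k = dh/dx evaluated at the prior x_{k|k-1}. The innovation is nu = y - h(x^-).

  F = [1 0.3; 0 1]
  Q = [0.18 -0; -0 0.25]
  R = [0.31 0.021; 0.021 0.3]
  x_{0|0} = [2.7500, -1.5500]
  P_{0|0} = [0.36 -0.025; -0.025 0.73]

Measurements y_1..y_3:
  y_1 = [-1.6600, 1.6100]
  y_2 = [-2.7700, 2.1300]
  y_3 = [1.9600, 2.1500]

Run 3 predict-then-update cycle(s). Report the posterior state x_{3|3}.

step 1: x^-=[2.2850, -1.5500]  P^-=[0.5907 0.1940; 0.1940 0.9800]  H_jac=[-0.6550 0.0000; 0.0000 0.9998]  S=[0.5634 -0.1060; -0.1060 1.2796]  K=[-0.6686 0.0962; -0.0827 0.7589]  nu=[-2.4156, 1.5892]  x^+=[4.0529, -0.1442]  P^+=[0.3134 0.0148; 0.0148 0.2260]
step 2: x^-=[4.0097, -0.1442]  P^-=[0.5226 0.0826; 0.0826 0.4760]  H_jac=[-0.6463 0.0000; 0.0000 0.1437]  S=[0.5283 0.0133; 0.0133 0.3098]  K=[-0.6410 0.0659; -0.1067 0.2254]  nu=[-2.0069, 1.1404]  x^+=[5.3712, 0.3270]  P^+=[0.3053 0.0439; 0.0439 0.4549]
step 3: x^-=[5.4693, 0.3270]  P^-=[0.5526 0.1803; 0.1803 0.7049]  H_jac=[0.6867 0.0000; 0.0000 -0.3212]  S=[0.5706 -0.0188; -0.0188 0.3727]  K=[0.6610 -0.1221; 0.1974 -0.5975]  nu=[2.6870, 1.2030]  x^+=[7.0985, 0.1385]  P^+=[0.2947 0.0708; 0.0708 0.5451]

x_post = [7.0985, 0.1385]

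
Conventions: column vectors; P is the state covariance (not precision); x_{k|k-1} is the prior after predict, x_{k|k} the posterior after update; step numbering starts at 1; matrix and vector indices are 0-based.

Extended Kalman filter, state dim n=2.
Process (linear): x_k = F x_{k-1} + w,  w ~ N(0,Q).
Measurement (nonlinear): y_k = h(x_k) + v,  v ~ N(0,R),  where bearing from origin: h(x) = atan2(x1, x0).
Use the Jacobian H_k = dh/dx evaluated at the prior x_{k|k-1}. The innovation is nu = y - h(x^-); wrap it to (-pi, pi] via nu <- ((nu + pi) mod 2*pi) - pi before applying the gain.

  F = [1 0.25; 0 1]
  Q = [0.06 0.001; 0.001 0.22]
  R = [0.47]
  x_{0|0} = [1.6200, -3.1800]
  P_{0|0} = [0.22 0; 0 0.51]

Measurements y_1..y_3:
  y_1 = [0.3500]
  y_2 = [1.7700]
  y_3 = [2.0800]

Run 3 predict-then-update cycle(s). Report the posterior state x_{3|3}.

x_post = [-1.9440, -3.7537]

step 1: x^-=[0.8250, -3.1800]  P^-=[0.3119 0.1285; 0.1285 0.7300]  H_jac=[0.2946 0.0764]  S=[0.5071]  K=[0.2006; 0.1847]  nu=[1.6670]  x^+=[1.1593, -2.8721]  P^+=[0.2915 0.1097; 0.1097 0.7127]
step 2: x^-=[0.4413, -2.8721]  P^-=[0.4509 0.2889; 0.2889 0.9327]  H_jac=[0.3401 0.0523]  S=[0.5350]  K=[0.3149; 0.2748]  nu=[-3.0948]  x^+=[-0.5332, -3.7226]  P^+=[0.3978 0.2426; 0.2426 0.8923]
step 3: x^-=[-1.4639, -3.7226]  P^-=[0.6349 0.4667; 0.4667 1.1123]  H_jac=[0.2327 -0.0915]  S=[0.4938]  K=[0.2127; 0.0138]  nu=[-2.2577]  x^+=[-1.9440, -3.7537]  P^+=[0.6126 0.4652; 0.4652 1.1122]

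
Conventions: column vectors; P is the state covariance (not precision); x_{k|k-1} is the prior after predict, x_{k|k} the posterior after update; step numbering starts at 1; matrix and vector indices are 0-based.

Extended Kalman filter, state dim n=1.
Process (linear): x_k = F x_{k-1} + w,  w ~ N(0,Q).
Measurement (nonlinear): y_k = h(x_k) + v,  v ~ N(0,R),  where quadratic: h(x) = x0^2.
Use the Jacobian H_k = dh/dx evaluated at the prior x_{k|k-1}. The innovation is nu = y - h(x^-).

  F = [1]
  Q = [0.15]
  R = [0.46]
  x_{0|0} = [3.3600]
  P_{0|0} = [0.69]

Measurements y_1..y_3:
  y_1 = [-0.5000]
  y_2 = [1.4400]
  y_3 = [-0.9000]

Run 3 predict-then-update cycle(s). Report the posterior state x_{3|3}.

step 1: x^-=[3.3600]  P^-=[0.8400]  H_jac=[6.7200]  S=[38.3931]  K=[0.1470]  nu=[-11.7896]  x^+=[1.6266]  P^+=[0.0101]
step 2: x^-=[1.6266]  P^-=[0.1601]  H_jac=[3.2532]  S=[2.1540]  K=[0.2417]  nu=[-1.2059]  x^+=[1.3351]  P^+=[0.0342]
step 3: x^-=[1.3351]  P^-=[0.1842]  H_jac=[2.6702]  S=[1.7732]  K=[0.2774]  nu=[-2.6825]  x^+=[0.5911]  P^+=[0.0478]

x_post = [0.5911]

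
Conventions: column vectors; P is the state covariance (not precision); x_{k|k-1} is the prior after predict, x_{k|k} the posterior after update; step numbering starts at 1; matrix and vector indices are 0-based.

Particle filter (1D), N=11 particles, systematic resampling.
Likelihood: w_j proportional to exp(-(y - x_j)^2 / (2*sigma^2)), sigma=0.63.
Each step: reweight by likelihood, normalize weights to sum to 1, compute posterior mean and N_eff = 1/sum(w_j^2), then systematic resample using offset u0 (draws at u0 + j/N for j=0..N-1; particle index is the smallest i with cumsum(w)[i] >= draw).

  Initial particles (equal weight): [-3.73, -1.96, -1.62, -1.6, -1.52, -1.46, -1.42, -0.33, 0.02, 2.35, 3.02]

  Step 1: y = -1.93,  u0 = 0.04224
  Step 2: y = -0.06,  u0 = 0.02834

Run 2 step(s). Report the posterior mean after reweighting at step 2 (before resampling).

step 1: w=[0.0033, 0.1955, 0.1734, 0.1707, 0.1584, 0.1482, 0.1411, 0.0078, 0.0016, 0.0000, 0.0000]  mean=-1.6096  Neff=6.0804  idx=[1, 1, 2, 2, 3, 3, 4, 4, 5, 6, 6]
step 2: w=[0.0168, 0.0168, 0.0739, 0.0739, 0.0799, 0.0799, 0.1081, 0.1081, 0.1342, 0.1542, 0.1542]  mean=-1.5234  Neff=8.8340  idx=[1, 3, 4, 5, 6, 7, 8, 8, 9, 10, 10]

post_mean = -1.5234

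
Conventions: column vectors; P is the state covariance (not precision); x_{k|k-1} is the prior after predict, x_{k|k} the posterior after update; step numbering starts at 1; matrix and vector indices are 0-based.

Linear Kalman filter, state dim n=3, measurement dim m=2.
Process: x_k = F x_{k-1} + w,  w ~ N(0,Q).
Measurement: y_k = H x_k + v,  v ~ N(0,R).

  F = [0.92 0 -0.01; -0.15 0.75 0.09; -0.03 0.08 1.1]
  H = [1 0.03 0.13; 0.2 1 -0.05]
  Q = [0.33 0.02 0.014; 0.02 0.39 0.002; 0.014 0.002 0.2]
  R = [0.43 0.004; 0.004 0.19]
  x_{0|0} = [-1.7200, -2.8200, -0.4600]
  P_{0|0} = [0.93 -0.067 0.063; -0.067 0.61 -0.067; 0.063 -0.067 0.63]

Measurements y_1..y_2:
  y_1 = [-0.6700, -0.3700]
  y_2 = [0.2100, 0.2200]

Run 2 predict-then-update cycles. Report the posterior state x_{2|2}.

step 1: x^-=[-1.5778, -1.8984, -0.6800]  P^-=[1.1161 -0.1493 0.0403; -0.1493 0.7635 0.0411; 0.0403 0.0411 0.9514]  S=[1.5647 0.0980; 0.0980 0.9359]  K=[0.7136 0.0020; -0.1272 0.7950; 0.1062 -0.0094]  nu=[1.0532, 1.8100]  x^+=[-0.8225, -0.5934, -0.5851]  P^+=[0.3189 -0.0644 -0.0776; -0.0644 0.1665 0.0609; -0.0776 0.0609 0.9339]
step 2: x^-=[-0.7509, -0.3743, -0.6665]  P^-=[0.6014 -0.0763 -0.0884; -0.0763 0.5232 0.1718; -0.0884 0.1718 1.3475]  S=[1.0285 0.0787; 0.0787 0.6947]  K=[0.5710 0.0050; -0.0930 0.7293; 0.0805 0.1157]  nu=[1.0587, 0.7112]  x^+=[-0.1427, 0.0459, -0.4989]  P^+=[0.2656 -0.0570 -0.1413; -0.0570 0.1554 0.1171; -0.1413 0.1171 1.3301]

x_post = [-0.1427, 0.0459, -0.4989]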